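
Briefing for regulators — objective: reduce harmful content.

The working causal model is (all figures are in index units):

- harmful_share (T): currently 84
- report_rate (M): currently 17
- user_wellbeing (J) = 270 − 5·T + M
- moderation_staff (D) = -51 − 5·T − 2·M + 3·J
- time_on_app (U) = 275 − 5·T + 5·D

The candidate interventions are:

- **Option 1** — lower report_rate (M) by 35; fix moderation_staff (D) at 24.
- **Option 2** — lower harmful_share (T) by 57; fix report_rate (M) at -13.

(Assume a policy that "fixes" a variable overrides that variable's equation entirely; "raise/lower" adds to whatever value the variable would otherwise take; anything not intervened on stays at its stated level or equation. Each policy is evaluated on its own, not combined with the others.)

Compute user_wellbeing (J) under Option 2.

122

Option 2 (T − 57, M := -13):
  T = 84 − 57 = 27
  M = -13
  J = 270 − 5·27 + (-13) = 122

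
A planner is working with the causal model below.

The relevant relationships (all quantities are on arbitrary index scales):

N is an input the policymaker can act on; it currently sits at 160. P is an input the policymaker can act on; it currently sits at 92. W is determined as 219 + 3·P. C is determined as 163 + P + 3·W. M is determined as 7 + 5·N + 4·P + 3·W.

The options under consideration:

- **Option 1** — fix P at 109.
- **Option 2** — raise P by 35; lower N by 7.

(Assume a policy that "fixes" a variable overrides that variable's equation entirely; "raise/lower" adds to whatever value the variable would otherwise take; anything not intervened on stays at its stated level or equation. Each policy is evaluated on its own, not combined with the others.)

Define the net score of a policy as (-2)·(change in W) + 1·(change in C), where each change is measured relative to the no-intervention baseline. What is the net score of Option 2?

Baseline:
  P = 92
  W = 219 + 3·92 = 495
  C = 163 + 92 + 3·495 = 1740
Option 2 (P + 35, N − 7):
  P = 92 + 35 = 127
  W = 219 + 3·127 = 600
  C = 163 + 127 + 3·600 = 2090
ΔW = 600 − 495 = 105; ΔC = 2090 − 1740 = 350
Score = (-2)·105 + 1·350 = 140

140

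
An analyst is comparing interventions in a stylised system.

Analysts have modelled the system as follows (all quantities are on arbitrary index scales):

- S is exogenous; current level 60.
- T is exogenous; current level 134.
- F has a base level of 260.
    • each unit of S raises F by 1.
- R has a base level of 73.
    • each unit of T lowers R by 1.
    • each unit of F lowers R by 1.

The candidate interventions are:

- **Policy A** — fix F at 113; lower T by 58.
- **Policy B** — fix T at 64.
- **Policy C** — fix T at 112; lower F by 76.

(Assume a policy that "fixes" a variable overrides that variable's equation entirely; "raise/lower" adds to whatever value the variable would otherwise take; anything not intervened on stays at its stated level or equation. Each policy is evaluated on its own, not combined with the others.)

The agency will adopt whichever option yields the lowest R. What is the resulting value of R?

-311

Policy A (F := 113, T − 58):
  S = 60
  T = 134 − 58 = 76
  F = 113
  R = 73 − 76 − 113 = -116
Policy B (T := 64):
  S = 60
  T = 64
  F = 260 + 60 = 320
  R = 73 − 64 − 320 = -311
Policy C (T := 112, F − 76):
  S = 60
  T = 112
  F = 260 + 60 (−76 from intervention) = 244
  R = 73 − 112 − 244 = -283
Comparing — Policy A: R=-116, Policy B: R=-311, Policy C: R=-283. Lowest is -311 (Policy B).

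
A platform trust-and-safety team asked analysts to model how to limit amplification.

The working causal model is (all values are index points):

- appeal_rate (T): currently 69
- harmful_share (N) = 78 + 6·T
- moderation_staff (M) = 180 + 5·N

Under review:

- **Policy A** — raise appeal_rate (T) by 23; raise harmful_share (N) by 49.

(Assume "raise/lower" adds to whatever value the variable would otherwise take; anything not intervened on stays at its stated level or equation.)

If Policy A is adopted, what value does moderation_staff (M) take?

3575

Policy A (T + 23, N + 49):
  T = 69 + 23 = 92
  N = 78 + 6·92 (+49 from intervention) = 679
  M = 180 + 5·679 = 3575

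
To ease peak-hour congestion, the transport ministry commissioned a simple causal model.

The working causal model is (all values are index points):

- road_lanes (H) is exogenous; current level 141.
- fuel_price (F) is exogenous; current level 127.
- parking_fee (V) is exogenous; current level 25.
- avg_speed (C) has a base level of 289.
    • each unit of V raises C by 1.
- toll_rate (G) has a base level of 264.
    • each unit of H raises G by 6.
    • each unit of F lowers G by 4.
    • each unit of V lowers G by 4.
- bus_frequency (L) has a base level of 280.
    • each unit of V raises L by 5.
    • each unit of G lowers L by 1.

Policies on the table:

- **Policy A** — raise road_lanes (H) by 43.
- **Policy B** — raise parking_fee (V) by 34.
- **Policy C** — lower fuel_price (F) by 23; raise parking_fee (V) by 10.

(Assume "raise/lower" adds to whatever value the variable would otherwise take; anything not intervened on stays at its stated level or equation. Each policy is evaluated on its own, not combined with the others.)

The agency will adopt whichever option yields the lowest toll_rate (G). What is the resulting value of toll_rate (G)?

Policy A (H + 43):
  H = 141 + 43 = 184
  F = 127
  V = 25
  G = 264 + 6·184 − 4·127 − 4·25 = 760
Policy B (V + 34):
  H = 141
  F = 127
  V = 25 + 34 = 59
  G = 264 + 6·141 − 4·127 − 4·59 = 366
Policy C (F − 23, V + 10):
  H = 141
  F = 127 − 23 = 104
  V = 25 + 10 = 35
  G = 264 + 6·141 − 4·104 − 4·35 = 554
Comparing — Policy A: G=760, Policy B: G=366, Policy C: G=554. Lowest is 366 (Policy B).

366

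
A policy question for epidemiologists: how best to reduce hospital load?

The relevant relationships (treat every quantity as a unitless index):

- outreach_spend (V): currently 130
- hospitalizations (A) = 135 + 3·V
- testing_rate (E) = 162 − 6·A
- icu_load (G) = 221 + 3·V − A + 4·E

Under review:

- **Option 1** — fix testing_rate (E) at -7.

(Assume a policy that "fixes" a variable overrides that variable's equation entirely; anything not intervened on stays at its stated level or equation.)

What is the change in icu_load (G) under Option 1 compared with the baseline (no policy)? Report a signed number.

Baseline:
  V = 130
  A = 135 + 3·130 = 525
  E = 162 − 6·525 = -2988
  G = 221 + 3·130 − 525 + 4·(-2988) = -11866
Option 1 (E := -7):
  V = 130
  A = 135 + 3·130 = 525
  E = -7
  G = 221 + 3·130 − 525 + 4·(-7) = 58
Change in G: 58 − (-11866) = 11924

11924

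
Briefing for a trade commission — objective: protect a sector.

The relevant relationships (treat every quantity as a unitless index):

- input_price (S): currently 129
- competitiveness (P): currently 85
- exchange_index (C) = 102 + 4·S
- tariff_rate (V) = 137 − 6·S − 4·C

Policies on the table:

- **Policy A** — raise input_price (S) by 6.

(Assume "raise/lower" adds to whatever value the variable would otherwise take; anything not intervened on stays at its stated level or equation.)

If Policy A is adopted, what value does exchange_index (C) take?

Policy A (S + 6):
  S = 129 + 6 = 135
  C = 102 + 4·135 = 642

642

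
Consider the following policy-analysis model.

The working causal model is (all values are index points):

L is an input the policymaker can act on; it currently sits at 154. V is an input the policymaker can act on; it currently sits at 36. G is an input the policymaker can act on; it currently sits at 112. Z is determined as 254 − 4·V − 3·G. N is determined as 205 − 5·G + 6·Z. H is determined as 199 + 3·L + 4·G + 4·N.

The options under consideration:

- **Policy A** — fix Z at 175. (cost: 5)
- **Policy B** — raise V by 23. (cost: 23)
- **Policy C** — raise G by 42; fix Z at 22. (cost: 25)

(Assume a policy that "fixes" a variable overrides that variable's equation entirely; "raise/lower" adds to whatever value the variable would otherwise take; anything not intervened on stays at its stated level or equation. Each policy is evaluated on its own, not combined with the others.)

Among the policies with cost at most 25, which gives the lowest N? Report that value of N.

-2263

Policy A (Z := 175):
  V = 36
  G = 112
  Z = 175
  N = 205 − 5·112 + 6·175 = 695
Policy B (V + 23):
  V = 36 + 23 = 59
  G = 112
  Z = 254 − 4·59 − 3·112 = -318
  N = 205 − 5·112 + 6·(-318) = -2263
Policy C (G + 42, Z := 22):
  V = 36
  G = 112 + 42 = 154
  Z = 22
  N = 205 − 5·154 + 6·22 = -433
Comparing — Policy A: N=695, Policy B: N=-2263, Policy C: N=-433. Lowest is -2263 (Policy B).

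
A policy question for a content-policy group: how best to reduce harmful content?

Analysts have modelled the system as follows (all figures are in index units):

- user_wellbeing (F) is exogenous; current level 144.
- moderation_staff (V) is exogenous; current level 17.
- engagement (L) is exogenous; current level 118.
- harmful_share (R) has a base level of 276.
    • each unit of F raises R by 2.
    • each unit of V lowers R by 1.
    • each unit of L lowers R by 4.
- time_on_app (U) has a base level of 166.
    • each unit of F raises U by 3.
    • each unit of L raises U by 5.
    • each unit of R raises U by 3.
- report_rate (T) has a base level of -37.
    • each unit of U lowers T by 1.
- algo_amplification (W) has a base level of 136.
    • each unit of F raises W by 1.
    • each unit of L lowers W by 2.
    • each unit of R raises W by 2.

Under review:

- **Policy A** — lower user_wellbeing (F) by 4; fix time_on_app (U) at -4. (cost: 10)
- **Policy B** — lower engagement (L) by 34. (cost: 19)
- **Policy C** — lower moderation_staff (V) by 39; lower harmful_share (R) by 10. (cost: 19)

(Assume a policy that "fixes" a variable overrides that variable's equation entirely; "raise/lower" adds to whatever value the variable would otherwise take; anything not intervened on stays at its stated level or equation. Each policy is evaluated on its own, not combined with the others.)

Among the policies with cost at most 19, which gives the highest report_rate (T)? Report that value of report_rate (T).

-33

Policy A (F − 4, U := -4):
  F = 144 − 4 = 140
  V = 17
  L = 118
  R = 276 + 2·140 − 17 − 4·118 = 67
  U = -4
  T = -37 − (-4) = -33
Policy B (L − 34):
  F = 144
  V = 17
  L = 118 − 34 = 84
  R = 276 + 2·144 − 17 − 4·84 = 211
  U = 166 + 3·144 + 5·84 + 3·211 = 1651
  T = -37 − 1651 = -1688
Policy C (V − 39, R − 10):
  F = 144
  V = 17 − 39 = -22
  L = 118
  R = 276 + 2·144 − (-22) − 4·118 (−10 from intervention) = 104
  U = 166 + 3·144 + 5·118 + 3·104 = 1500
  T = -37 − 1500 = -1537
Comparing — Policy A: T=-33, Policy B: T=-1688, Policy C: T=-1537. Highest is -33 (Policy A).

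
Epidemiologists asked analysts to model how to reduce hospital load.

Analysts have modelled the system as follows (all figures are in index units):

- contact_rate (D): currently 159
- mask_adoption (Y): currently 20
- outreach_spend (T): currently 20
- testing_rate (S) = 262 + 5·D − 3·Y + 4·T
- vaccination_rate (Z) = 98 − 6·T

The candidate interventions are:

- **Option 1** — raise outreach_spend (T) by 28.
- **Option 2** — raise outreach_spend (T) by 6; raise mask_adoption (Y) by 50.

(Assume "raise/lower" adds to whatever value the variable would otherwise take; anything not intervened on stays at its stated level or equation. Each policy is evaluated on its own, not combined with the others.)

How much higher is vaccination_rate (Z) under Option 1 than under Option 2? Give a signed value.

-132

Option 1 (T + 28):
  T = 20 + 28 = 48
  Z = 98 − 6·48 = -190
Option 2 (T + 6, Y + 50):
  T = 20 + 6 = 26
  Z = 98 − 6·26 = -58
Z: -190 − (-58) = -132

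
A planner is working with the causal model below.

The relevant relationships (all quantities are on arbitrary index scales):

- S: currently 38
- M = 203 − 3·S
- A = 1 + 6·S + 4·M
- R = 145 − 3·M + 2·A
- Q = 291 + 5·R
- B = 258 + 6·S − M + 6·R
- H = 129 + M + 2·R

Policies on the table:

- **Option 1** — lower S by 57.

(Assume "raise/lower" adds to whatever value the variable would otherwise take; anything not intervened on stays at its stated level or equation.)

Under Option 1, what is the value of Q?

Option 1 (S − 57):
  S = 38 − 57 = -19
  M = 203 − 3·(-19) = 260
  A = 1 + 6·(-19) + 4·260 = 927
  R = 145 − 3·260 + 2·927 = 1219
  Q = 291 + 5·1219 = 6386

6386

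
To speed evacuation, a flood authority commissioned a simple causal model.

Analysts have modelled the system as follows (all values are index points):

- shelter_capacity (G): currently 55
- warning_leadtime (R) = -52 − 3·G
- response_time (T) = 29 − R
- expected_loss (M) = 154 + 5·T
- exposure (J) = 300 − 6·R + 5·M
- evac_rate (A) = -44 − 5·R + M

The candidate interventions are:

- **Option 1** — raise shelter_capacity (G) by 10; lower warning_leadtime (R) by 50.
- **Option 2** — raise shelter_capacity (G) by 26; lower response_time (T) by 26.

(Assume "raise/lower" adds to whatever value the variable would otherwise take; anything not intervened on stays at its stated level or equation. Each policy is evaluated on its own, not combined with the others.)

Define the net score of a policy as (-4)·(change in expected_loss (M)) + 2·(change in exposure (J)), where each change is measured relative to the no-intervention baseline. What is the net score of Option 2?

2496

Baseline:
  G = 55
  R = -52 − 3·55 = -217
  T = 29 − (-217) = 246
  M = 154 + 5·246 = 1384
  J = 300 − 6·(-217) + 5·1384 = 8522
Option 2 (G + 26, T − 26):
  G = 55 + 26 = 81
  R = -52 − 3·81 = -295
  T = 29 − (-295) (−26 from intervention) = 298
  M = 154 + 5·298 = 1644
  J = 300 − 6·(-295) + 5·1644 = 10290
ΔM = 1644 − 1384 = 260; ΔJ = 10290 − 8522 = 1768
Score = (-4)·260 + 2·1768 = 2496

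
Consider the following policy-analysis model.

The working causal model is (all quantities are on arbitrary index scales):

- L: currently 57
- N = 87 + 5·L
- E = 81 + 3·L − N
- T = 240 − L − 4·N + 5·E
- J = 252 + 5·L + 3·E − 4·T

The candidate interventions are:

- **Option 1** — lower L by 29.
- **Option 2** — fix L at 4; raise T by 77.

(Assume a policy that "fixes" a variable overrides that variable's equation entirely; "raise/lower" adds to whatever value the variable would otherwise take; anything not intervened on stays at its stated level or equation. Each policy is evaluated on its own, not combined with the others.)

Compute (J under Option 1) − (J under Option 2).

3260

Option 1 (L − 29):
  L = 57 − 29 = 28
  N = 87 + 5·28 = 227
  E = 81 + 3·28 − 227 = -62
  T = 240 − 28 − 4·227 + 5·(-62) = -1006
  J = 252 + 5·28 + 3·(-62) − 4·(-1006) = 4230
Option 2 (L := 4, T + 77):
  L = 4
  N = 87 + 5·4 = 107
  E = 81 + 3·4 − 107 = -14
  T = 240 − 4 − 4·107 + 5·(-14) (+77 from intervention) = -185
  J = 252 + 5·4 + 3·(-14) − 4·(-185) = 970
J: 4230 − 970 = 3260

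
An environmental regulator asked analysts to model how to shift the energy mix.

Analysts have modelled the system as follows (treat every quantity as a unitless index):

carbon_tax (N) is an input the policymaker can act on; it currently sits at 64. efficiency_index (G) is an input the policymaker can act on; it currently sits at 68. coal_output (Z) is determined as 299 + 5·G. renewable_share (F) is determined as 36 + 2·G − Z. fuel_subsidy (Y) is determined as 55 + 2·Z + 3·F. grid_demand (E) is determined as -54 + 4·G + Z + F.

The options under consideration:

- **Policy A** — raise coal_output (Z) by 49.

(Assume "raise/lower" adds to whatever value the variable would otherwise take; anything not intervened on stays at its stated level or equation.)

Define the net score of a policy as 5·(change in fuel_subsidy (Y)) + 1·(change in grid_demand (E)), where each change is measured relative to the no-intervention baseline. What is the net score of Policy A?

Baseline:
  G = 68
  Z = 299 + 5·68 = 639
  F = 36 + 2·68 − 639 = -467
  Y = 55 + 2·639 + 3·(-467) = -68
  E = -54 + 4·68 + 639 + (-467) = 390
Policy A (Z + 49):
  G = 68
  Z = 299 + 5·68 (+49 from intervention) = 688
  F = 36 + 2·68 − 688 = -516
  Y = 55 + 2·688 + 3·(-516) = -117
  E = -54 + 4·68 + 688 + (-516) = 390
ΔY = -117 − (-68) = -49; ΔE = 390 − 390 = 0
Score = 5·(-49) + 1·0 = -245

-245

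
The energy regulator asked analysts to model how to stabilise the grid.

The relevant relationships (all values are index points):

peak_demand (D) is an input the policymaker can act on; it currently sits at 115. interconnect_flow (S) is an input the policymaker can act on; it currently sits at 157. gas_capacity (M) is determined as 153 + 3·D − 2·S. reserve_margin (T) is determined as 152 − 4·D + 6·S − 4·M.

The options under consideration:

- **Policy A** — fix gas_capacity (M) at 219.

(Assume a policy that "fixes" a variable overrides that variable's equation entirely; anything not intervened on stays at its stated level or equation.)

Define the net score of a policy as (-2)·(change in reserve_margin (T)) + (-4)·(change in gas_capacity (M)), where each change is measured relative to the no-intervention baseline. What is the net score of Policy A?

Baseline:
  D = 115
  S = 157
  M = 153 + 3·115 − 2·157 = 184
  T = 152 − 4·115 + 6·157 − 4·184 = -102
Policy A (M := 219):
  D = 115
  S = 157
  M = 219
  T = 152 − 4·115 + 6·157 − 4·219 = -242
ΔT = -242 − (-102) = -140; ΔM = 219 − 184 = 35
Score = (-2)·(-140) + (-4)·35 = 140

140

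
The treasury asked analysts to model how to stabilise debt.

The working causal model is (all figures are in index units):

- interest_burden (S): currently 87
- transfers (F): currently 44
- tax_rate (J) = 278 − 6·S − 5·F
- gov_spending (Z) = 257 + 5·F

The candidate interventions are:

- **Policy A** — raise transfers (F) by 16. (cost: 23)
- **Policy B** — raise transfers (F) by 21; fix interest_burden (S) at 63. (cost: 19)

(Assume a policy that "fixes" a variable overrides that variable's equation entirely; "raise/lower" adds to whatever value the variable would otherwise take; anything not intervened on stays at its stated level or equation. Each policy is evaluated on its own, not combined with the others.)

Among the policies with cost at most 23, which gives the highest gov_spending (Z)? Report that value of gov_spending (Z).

Policy A (F + 16):
  F = 44 + 16 = 60
  Z = 257 + 5·60 = 557
Policy B (F + 21, S := 63):
  F = 44 + 21 = 65
  Z = 257 + 5·65 = 582
Comparing — Policy A: Z=557, Policy B: Z=582. Highest is 582 (Policy B).

582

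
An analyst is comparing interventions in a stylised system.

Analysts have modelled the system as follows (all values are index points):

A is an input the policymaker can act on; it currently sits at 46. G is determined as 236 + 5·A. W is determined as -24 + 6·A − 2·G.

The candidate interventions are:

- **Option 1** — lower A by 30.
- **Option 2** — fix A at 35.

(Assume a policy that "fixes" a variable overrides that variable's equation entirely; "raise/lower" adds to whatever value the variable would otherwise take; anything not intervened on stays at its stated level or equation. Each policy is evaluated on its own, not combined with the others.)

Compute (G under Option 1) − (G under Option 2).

Option 1 (A − 30):
  A = 46 − 30 = 16
  G = 236 + 5·16 = 316
Option 2 (A := 35):
  A = 35
  G = 236 + 5·35 = 411
G: 316 − 411 = -95

-95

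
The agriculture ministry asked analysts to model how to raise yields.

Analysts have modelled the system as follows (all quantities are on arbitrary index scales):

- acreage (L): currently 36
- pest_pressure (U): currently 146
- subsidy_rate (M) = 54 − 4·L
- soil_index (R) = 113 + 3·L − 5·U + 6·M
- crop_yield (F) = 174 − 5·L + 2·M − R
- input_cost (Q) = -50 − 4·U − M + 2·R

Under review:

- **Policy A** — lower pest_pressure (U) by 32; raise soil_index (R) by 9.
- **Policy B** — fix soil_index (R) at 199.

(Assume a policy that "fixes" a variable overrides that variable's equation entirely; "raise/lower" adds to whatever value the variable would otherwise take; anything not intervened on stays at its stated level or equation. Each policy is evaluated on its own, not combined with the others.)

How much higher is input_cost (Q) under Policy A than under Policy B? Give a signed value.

Policy A (U − 32, R + 9):
  L = 36
  U = 146 − 32 = 114
  M = 54 − 4·36 = -90
  R = 113 + 3·36 − 5·114 + 6·(-90) (+9 from intervention) = -880
  Q = -50 − 4·114 − (-90) + 2·(-880) = -2176
Policy B (R := 199):
  L = 36
  U = 146
  M = 54 − 4·36 = -90
  R = 199
  Q = -50 − 4·146 − (-90) + 2·199 = -146
Q: -2176 − (-146) = -2030

-2030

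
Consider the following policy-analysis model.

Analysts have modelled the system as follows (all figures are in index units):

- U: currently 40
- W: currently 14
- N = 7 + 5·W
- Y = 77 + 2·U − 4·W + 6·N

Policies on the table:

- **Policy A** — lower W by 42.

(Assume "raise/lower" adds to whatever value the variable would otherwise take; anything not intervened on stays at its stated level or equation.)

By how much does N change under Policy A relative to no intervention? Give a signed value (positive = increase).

-210

Baseline:
  W = 14
  N = 7 + 5·14 = 77
Policy A (W − 42):
  W = 14 − 42 = -28
  N = 7 + 5·(-28) = -133
Change in N: -133 − 77 = -210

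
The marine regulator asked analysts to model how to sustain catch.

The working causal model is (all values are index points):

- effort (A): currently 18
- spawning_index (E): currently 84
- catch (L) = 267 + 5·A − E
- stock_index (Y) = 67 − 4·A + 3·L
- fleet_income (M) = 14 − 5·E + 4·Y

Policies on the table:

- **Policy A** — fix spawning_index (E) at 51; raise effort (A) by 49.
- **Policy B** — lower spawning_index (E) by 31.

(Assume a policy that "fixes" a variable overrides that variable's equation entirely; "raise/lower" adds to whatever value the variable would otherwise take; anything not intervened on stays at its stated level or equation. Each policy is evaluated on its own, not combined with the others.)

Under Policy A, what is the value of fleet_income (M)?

5567

Policy A (E := 51, A + 49):
  A = 18 + 49 = 67
  E = 51
  L = 267 + 5·67 − 51 = 551
  Y = 67 − 4·67 + 3·551 = 1452
  M = 14 − 5·51 + 4·1452 = 5567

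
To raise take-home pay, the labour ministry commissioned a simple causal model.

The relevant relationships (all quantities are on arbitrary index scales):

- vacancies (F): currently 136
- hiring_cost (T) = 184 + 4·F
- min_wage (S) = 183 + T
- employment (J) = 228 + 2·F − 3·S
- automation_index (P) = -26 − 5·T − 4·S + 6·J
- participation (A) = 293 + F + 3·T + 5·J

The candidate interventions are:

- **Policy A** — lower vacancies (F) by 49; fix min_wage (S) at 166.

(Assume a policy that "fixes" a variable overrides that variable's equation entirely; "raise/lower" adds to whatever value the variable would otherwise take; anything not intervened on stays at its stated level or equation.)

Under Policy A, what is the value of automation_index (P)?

Policy A (F − 49, S := 166):
  F = 136 − 49 = 87
  T = 184 + 4·87 = 532
  S = 166
  J = 228 + 2·87 − 3·166 = -96
  P = -26 − 5·532 − 4·166 + 6·(-96) = -3926

-3926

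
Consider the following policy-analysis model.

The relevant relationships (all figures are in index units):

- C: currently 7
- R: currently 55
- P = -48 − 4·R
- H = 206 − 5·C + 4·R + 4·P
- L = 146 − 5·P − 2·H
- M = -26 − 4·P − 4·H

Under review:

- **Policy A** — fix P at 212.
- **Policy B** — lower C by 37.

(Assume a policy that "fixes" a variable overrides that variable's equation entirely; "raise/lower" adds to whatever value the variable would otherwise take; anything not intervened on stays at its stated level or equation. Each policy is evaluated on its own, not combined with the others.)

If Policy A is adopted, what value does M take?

Policy A (P := 212):
  C = 7
  R = 55
  P = 212
  H = 206 − 5·7 + 4·55 + 4·212 = 1239
  M = -26 − 4·212 − 4·1239 = -5830

-5830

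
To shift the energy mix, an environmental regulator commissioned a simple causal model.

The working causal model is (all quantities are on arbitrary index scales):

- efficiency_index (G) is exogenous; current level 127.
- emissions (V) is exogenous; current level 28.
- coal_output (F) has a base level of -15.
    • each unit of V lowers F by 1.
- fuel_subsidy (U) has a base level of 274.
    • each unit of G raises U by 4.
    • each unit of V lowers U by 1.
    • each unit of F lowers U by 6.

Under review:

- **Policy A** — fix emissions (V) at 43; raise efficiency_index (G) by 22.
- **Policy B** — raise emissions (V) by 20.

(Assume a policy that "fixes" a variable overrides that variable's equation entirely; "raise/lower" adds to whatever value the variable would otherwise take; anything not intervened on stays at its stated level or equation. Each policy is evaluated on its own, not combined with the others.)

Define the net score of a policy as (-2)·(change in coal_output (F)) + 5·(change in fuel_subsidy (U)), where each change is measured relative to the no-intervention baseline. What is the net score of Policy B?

540

Baseline:
  G = 127
  V = 28
  F = -15 − 28 = -43
  U = 274 + 4·127 − 28 − 6·(-43) = 1012
Policy B (V + 20):
  G = 127
  V = 28 + 20 = 48
  F = -15 − 48 = -63
  U = 274 + 4·127 − 48 − 6·(-63) = 1112
ΔF = -63 − (-43) = -20; ΔU = 1112 − 1012 = 100
Score = (-2)·(-20) + 5·100 = 540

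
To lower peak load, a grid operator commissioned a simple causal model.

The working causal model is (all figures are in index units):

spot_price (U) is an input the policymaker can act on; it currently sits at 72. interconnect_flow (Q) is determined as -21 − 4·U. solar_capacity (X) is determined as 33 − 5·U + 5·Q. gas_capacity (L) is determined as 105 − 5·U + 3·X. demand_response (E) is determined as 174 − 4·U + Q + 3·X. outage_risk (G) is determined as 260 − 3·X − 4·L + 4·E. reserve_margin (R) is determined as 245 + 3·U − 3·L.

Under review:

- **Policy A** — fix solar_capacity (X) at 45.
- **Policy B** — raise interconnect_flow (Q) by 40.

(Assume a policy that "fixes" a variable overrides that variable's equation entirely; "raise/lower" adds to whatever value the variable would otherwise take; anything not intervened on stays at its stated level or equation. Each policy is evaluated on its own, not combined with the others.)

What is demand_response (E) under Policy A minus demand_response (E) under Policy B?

Policy A (X := 45):
  U = 72
  Q = -21 − 4·72 = -309
  X = 45
  E = 174 − 4·72 + (-309) + 3·45 = -288
Policy B (Q + 40):
  U = 72
  Q = -21 − 4·72 (+40 from intervention) = -269
  X = 33 − 5·72 + 5·(-269) = -1672
  E = 174 − 4·72 + (-269) + 3·(-1672) = -5399
E: -288 − (-5399) = 5111

5111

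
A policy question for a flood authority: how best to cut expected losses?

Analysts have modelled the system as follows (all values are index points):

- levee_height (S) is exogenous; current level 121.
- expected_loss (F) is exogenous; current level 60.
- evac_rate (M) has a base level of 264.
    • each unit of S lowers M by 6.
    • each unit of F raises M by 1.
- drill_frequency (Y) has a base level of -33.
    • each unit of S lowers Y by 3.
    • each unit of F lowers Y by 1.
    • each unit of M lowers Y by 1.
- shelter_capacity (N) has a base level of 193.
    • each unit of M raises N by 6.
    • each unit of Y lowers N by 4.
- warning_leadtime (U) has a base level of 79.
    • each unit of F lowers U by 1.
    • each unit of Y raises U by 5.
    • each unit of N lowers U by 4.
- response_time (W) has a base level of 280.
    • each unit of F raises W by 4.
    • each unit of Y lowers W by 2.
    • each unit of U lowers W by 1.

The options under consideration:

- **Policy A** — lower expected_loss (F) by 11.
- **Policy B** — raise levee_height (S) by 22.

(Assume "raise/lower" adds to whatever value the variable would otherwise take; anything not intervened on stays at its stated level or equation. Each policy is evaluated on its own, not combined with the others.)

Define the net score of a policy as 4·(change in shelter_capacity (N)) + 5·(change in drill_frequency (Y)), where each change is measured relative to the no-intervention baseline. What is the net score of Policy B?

Baseline:
  S = 121
  F = 60
  M = 264 − 6·121 + 60 = -402
  Y = -33 − 3·121 − 60 − (-402) = -54
  N = 193 + 6·(-402) − 4·(-54) = -2003
Policy B (S + 22):
  S = 121 + 22 = 143
  F = 60
  M = 264 − 6·143 + 60 = -534
  Y = -33 − 3·143 − 60 − (-534) = 12
  N = 193 + 6·(-534) − 4·12 = -3059
ΔN = -3059 − (-2003) = -1056; ΔY = 12 − (-54) = 66
Score = 4·(-1056) + 5·66 = -3894

-3894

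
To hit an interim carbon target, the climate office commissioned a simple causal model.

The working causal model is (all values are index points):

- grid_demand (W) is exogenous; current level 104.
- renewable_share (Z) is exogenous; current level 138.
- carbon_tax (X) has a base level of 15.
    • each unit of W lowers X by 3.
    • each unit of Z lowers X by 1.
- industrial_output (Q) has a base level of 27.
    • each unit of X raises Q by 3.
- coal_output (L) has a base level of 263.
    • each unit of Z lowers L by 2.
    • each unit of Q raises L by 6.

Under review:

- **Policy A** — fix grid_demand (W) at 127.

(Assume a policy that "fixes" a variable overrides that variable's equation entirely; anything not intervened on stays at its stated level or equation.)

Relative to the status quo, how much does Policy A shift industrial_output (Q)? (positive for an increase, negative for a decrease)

Baseline:
  W = 104
  Z = 138
  X = 15 − 3·104 − 138 = -435
  Q = 27 + 3·(-435) = -1278
Policy A (W := 127):
  W = 127
  Z = 138
  X = 15 − 3·127 − 138 = -504
  Q = 27 + 3·(-504) = -1485
Change in Q: -1485 − (-1278) = -207

-207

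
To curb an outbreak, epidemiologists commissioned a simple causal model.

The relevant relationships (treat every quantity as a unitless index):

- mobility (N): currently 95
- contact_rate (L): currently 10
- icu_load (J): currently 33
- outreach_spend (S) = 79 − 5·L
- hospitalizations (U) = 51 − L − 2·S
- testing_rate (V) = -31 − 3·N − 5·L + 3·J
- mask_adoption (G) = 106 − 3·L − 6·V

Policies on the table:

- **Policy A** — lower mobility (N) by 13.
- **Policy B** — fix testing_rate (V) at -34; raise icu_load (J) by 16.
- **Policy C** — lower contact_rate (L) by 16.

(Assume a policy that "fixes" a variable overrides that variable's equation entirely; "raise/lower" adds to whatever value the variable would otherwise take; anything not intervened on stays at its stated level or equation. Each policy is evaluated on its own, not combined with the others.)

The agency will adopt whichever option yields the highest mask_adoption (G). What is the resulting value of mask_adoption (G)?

Policy A (N − 13):
  N = 95 − 13 = 82
  L = 10
  J = 33
  V = -31 − 3·82 − 5·10 + 3·33 = -228
  G = 106 − 3·10 − 6·(-228) = 1444
Policy B (V := -34, J + 16):
  N = 95
  L = 10
  J = 33 + 16 = 49
  V = -34
  G = 106 − 3·10 − 6·(-34) = 280
Policy C (L − 16):
  N = 95
  L = 10 − 16 = -6
  J = 33
  V = -31 − 3·95 − 5·(-6) + 3·33 = -187
  G = 106 − 3·(-6) − 6·(-187) = 1246
Comparing — Policy A: G=1444, Policy B: G=280, Policy C: G=1246. Highest is 1444 (Policy A).

1444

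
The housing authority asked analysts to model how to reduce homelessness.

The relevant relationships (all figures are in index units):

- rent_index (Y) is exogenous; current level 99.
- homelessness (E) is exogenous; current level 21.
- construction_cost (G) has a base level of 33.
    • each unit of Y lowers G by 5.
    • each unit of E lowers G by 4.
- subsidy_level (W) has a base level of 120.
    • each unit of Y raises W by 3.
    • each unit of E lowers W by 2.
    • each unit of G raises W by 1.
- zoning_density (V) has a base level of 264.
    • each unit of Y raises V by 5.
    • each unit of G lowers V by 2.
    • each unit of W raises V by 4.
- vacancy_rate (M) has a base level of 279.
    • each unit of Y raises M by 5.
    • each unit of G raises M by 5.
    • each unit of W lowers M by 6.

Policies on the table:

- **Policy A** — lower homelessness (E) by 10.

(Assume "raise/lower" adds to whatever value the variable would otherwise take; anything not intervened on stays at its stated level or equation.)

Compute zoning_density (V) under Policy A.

1327

Policy A (E − 10):
  Y = 99
  E = 21 − 10 = 11
  G = 33 − 5·99 − 4·11 = -506
  W = 120 + 3·99 − 2·11 + (-506) = -111
  V = 264 + 5·99 − 2·(-506) + 4·(-111) = 1327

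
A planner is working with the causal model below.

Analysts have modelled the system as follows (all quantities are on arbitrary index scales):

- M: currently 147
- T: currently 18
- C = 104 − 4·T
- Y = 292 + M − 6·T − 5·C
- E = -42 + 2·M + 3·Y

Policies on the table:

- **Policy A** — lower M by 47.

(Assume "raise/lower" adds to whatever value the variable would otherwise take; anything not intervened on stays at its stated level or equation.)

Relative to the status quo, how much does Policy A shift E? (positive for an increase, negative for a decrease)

-235

Baseline:
  M = 147
  T = 18
  C = 104 − 4·18 = 32
  Y = 292 + 147 − 6·18 − 5·32 = 171
  E = -42 + 2·147 + 3·171 = 765
Policy A (M − 47):
  M = 147 − 47 = 100
  T = 18
  C = 104 − 4·18 = 32
  Y = 292 + 100 − 6·18 − 5·32 = 124
  E = -42 + 2·100 + 3·124 = 530
Change in E: 530 − 765 = -235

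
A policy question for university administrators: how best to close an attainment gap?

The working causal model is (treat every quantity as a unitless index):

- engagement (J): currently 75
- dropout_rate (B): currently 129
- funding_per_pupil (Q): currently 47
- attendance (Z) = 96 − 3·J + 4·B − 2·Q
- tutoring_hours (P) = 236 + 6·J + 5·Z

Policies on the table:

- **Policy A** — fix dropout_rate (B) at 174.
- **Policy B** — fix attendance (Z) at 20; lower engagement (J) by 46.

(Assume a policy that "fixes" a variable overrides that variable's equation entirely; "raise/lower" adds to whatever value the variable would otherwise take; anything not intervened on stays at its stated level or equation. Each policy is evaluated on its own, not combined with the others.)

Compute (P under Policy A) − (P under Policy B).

2541

Policy A (B := 174):
  J = 75
  B = 174
  Q = 47
  Z = 96 − 3·75 + 4·174 − 2·47 = 473
  P = 236 + 6·75 + 5·473 = 3051
Policy B (Z := 20, J − 46):
  J = 75 − 46 = 29
  B = 129
  Q = 47
  Z = 20
  P = 236 + 6·29 + 5·20 = 510
P: 3051 − 510 = 2541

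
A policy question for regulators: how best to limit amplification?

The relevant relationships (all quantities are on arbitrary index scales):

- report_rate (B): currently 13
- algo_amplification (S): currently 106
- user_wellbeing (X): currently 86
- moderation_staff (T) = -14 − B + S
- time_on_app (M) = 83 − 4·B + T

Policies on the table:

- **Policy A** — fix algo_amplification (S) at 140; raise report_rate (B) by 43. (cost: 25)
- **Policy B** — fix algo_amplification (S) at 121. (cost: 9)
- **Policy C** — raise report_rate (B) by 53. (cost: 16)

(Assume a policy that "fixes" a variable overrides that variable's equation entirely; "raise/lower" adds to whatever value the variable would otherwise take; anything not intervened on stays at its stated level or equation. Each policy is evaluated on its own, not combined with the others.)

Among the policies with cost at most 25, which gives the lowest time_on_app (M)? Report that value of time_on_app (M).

Policy A (S := 140, B + 43):
  B = 13 + 43 = 56
  S = 140
  T = -14 − 56 + 140 = 70
  M = 83 − 4·56 + 70 = -71
Policy B (S := 121):
  B = 13
  S = 121
  T = -14 − 13 + 121 = 94
  M = 83 − 4·13 + 94 = 125
Policy C (B + 53):
  B = 13 + 53 = 66
  S = 106
  T = -14 − 66 + 106 = 26
  M = 83 − 4·66 + 26 = -155
Comparing — Policy A: M=-71, Policy B: M=125, Policy C: M=-155. Lowest is -155 (Policy C).

-155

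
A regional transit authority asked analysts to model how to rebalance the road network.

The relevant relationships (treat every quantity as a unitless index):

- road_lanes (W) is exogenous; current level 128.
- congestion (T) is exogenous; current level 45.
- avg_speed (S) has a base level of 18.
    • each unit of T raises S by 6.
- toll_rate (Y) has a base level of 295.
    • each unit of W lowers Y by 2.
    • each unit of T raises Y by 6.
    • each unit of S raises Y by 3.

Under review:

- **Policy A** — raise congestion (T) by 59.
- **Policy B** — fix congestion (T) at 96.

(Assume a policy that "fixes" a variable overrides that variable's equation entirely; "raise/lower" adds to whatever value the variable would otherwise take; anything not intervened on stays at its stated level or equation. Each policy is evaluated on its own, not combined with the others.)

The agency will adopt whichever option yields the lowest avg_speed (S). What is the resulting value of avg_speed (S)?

594

Policy A (T + 59):
  T = 45 + 59 = 104
  S = 18 + 6·104 = 642
Policy B (T := 96):
  T = 96
  S = 18 + 6·96 = 594
Comparing — Policy A: S=642, Policy B: S=594. Lowest is 594 (Policy B).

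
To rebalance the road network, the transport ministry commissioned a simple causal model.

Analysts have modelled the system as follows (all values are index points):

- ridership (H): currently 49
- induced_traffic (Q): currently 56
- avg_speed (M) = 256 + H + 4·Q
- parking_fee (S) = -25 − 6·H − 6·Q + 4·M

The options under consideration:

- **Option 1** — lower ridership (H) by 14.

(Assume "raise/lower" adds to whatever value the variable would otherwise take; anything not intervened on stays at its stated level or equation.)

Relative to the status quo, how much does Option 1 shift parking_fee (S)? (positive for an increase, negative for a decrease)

Baseline:
  H = 49
  Q = 56
  M = 256 + 49 + 4·56 = 529
  S = -25 − 6·49 − 6·56 + 4·529 = 1461
Option 1 (H − 14):
  H = 49 − 14 = 35
  Q = 56
  M = 256 + 35 + 4·56 = 515
  S = -25 − 6·35 − 6·56 + 4·515 = 1489
Change in S: 1489 − 1461 = 28

28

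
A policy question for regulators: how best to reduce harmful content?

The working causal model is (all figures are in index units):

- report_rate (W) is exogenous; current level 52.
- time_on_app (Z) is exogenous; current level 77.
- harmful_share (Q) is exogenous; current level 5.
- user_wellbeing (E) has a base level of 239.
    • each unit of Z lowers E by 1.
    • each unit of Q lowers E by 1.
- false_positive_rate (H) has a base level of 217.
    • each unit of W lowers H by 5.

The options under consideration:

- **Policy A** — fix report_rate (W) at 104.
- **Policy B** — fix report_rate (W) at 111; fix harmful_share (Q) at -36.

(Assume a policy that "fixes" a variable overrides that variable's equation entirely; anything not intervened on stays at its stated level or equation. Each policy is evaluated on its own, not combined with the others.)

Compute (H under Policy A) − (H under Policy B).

Policy A (W := 104):
  W = 104
  H = 217 − 5·104 = -303
Policy B (W := 111, Q := -36):
  W = 111
  H = 217 − 5·111 = -338
H: -303 − (-338) = 35

35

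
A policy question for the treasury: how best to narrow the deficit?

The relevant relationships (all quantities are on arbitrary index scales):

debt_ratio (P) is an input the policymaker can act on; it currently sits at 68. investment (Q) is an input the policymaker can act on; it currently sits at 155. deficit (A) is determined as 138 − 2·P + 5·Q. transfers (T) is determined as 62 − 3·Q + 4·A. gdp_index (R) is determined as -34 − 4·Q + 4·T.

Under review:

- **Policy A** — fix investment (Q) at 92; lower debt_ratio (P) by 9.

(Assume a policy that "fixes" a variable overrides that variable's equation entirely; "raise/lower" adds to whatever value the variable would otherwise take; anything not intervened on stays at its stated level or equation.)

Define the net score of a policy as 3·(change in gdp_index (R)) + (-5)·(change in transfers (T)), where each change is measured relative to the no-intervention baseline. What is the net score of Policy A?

-6237

Baseline:
  P = 68
  Q = 155
  A = 138 − 2·68 + 5·155 = 777
  T = 62 − 3·155 + 4·777 = 2705
  R = -34 − 4·155 + 4·2705 = 10166
Policy A (Q := 92, P − 9):
  P = 68 − 9 = 59
  Q = 92
  A = 138 − 2·59 + 5·92 = 480
  T = 62 − 3·92 + 4·480 = 1706
  R = -34 − 4·92 + 4·1706 = 6422
ΔR = 6422 − 10166 = -3744; ΔT = 1706 − 2705 = -999
Score = 3·(-3744) + (-5)·(-999) = -6237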